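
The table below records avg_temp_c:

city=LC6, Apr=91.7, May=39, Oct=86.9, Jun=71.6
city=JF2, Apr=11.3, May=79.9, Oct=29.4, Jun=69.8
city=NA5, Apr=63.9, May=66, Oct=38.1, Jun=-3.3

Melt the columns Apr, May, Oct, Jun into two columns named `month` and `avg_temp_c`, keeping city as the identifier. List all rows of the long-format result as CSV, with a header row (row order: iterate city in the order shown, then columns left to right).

city,month,avg_temp_c
LC6,Apr,91.7
LC6,May,39
LC6,Oct,86.9
LC6,Jun,71.6
JF2,Apr,11.3
JF2,May,79.9
JF2,Oct,29.4
JF2,Jun,69.8
NA5,Apr,63.9
NA5,May,66
NA5,Oct,38.1
NA5,Jun,-3.3

Each (city, column) pair becomes one row: 3 × 4 = 12 rows.
For example, (LC6, Apr) → avg_temp_c=91.7.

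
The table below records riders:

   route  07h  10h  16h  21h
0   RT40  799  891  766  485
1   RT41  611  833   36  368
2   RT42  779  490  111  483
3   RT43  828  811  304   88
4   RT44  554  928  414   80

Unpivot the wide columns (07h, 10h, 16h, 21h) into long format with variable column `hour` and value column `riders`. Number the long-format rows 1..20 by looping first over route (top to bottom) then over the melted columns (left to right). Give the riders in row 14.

811

20 rows total (5 × 4). Row 14: index ⌊(14-1)/4⌋ = 3 into route → RT43; (14-1) mod 4 = 1 into the melted columns → 10h.
So row 14 is (RT43, 10h, 811); riders = 811.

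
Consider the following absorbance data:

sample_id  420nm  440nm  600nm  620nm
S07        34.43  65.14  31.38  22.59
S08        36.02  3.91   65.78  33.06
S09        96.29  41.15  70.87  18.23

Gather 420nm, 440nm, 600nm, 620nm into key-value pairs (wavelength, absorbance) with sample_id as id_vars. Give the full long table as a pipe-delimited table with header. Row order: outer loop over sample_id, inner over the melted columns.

Each (sample_id, column) pair becomes one row: 3 × 4 = 12 rows.
For example, (S07, 420nm) → absorbance=34.43.

| sample_id | wavelength | absorbance |
| S07 | 420nm | 34.43 |
| S07 | 440nm | 65.14 |
| S07 | 600nm | 31.38 |
| S07 | 620nm | 22.59 |
| S08 | 420nm | 36.02 |
| S08 | 440nm | 3.91 |
| S08 | 600nm | 65.78 |
| S08 | 620nm | 33.06 |
| S09 | 420nm | 96.29 |
| S09 | 440nm | 41.15 |
| S09 | 600nm | 70.87 |
| S09 | 620nm | 18.23 |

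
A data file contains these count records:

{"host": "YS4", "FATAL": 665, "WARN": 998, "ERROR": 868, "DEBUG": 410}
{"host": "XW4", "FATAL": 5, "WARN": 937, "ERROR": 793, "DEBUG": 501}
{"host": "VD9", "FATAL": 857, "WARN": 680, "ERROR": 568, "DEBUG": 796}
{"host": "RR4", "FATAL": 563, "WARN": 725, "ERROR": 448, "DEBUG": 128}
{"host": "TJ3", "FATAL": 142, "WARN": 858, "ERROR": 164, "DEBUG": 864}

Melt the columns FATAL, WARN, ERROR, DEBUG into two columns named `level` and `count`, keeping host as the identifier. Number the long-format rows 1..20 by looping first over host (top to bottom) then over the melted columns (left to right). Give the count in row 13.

20 rows total (5 × 4). Row 13: index ⌊(13-1)/4⌋ = 3 into host → RR4; (13-1) mod 4 = 0 into the melted columns → FATAL.
So row 13 is (RR4, FATAL, 563); count = 563.

563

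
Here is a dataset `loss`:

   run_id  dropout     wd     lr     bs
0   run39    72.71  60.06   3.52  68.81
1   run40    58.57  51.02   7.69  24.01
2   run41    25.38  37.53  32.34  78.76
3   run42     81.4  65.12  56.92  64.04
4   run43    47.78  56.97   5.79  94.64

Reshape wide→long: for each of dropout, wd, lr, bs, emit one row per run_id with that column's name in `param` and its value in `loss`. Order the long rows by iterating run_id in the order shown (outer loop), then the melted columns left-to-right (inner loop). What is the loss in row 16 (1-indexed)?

20 rows total (5 × 4). Row 16: index ⌊(16-1)/4⌋ = 3 into run_id → run42; (16-1) mod 4 = 3 into the melted columns → bs.
So row 16 is (run42, bs, 64.04); loss = 64.04.

64.04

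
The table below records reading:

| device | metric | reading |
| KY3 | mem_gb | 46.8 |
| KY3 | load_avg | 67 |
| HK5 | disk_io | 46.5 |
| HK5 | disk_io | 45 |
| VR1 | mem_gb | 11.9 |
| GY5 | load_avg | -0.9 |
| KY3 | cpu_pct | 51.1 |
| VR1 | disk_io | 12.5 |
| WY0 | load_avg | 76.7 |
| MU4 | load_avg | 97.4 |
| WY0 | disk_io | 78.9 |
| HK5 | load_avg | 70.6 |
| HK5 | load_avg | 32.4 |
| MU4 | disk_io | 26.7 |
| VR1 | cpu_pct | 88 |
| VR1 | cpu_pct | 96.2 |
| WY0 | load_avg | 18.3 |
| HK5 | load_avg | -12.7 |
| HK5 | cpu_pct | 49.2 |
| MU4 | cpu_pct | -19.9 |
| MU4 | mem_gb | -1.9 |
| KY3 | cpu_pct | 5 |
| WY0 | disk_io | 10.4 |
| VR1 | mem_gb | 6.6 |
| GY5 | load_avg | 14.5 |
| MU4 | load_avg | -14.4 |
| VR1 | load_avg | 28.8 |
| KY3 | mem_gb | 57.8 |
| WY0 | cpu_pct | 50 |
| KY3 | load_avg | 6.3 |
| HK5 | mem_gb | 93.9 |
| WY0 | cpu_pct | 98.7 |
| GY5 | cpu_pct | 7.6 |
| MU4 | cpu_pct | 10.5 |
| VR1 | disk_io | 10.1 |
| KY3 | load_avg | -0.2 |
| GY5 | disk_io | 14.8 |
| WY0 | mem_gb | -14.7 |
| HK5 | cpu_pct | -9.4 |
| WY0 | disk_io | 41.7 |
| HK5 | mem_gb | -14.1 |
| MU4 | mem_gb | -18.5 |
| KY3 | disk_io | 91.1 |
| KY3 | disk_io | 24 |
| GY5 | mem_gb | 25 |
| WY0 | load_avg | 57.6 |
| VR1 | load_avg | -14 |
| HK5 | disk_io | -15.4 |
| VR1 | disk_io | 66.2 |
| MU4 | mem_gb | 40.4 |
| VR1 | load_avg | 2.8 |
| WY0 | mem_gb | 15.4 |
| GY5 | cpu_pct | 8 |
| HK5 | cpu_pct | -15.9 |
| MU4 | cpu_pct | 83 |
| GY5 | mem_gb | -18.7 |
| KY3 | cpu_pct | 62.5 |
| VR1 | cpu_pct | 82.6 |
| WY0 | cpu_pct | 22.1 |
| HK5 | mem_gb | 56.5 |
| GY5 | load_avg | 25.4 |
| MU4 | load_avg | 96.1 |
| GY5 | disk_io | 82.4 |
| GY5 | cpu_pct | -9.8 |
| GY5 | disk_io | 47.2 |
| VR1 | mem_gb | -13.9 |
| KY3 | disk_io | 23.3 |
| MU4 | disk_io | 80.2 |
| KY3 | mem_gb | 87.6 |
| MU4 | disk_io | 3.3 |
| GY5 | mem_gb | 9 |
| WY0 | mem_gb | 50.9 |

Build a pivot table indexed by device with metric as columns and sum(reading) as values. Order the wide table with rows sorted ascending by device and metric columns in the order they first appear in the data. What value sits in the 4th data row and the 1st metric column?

With rows sorted ascending by device, row 4 is device=MU4. metric columns in first-appearance order: mem_gb, load_avg, disk_io, cpu_pct; column 1 is mem_gb.
Long rows with device=MU4, metric=mem_gb: -1.9 + -18.5 + 40.4 = 20.

20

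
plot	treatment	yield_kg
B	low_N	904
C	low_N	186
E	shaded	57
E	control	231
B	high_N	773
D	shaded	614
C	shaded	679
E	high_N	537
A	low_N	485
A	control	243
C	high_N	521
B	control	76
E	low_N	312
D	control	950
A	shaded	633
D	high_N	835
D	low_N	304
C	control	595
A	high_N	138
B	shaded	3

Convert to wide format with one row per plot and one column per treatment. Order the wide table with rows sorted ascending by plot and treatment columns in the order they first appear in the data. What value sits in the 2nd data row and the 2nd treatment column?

3

With rows sorted ascending by plot, row 2 is plot=B. treatment columns in first-appearance order: low_N, shaded, control, high_N; column 2 is shaded.
Long rows with plot=B, treatment=shaded: yield_kg = 3.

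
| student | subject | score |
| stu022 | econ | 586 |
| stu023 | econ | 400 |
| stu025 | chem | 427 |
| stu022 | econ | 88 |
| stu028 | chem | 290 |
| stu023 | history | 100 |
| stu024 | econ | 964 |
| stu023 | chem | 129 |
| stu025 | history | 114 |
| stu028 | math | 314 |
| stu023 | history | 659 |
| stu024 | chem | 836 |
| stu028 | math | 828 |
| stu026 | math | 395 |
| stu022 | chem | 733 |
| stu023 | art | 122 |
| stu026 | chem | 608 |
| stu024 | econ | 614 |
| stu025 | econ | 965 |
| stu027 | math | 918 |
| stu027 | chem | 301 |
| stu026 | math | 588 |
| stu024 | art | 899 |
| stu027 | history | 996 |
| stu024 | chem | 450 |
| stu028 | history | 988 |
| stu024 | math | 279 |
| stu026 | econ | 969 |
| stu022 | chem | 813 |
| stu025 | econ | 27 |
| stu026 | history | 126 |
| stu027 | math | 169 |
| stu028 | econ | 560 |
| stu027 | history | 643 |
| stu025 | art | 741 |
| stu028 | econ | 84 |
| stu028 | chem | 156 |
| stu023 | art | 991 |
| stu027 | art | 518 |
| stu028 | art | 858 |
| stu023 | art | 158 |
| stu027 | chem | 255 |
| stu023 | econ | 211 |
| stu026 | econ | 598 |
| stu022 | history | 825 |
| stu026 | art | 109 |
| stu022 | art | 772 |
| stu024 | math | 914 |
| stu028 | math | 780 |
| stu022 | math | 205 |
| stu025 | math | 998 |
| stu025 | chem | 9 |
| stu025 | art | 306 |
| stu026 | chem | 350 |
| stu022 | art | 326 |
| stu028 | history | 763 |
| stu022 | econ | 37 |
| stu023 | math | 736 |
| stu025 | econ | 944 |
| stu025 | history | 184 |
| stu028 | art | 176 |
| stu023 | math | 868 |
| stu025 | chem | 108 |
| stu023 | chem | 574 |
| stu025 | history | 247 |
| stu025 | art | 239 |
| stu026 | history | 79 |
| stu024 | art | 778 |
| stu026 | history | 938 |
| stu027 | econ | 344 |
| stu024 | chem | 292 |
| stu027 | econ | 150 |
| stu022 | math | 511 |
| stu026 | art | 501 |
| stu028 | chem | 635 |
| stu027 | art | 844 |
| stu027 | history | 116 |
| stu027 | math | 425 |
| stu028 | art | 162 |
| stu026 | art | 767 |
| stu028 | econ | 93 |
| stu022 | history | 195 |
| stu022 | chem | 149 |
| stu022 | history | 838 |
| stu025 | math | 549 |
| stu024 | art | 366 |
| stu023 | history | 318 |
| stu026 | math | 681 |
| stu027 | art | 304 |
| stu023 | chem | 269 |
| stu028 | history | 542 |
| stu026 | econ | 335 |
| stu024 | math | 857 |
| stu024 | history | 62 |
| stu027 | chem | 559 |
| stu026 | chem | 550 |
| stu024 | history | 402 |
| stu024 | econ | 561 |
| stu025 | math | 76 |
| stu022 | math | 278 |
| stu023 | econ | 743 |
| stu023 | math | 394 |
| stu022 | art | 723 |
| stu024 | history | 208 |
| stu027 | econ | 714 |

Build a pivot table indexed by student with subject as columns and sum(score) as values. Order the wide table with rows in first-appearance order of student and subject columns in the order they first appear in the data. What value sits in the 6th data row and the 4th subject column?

1664

With rows in first-appearance order of student, row 6 is student=stu026. subject columns in first-appearance order: econ, chem, history, math, art; column 4 is math.
Long rows with student=stu026, subject=math: 395 + 588 + 681 = 1664.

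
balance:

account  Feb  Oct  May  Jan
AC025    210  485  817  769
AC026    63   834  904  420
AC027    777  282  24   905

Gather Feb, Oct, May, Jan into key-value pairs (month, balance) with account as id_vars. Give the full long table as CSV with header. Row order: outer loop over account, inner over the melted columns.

Each (account, column) pair becomes one row: 3 × 4 = 12 rows.
For example, (AC025, Feb) → balance=210.

account,month,balance
AC025,Feb,210
AC025,Oct,485
AC025,May,817
AC025,Jan,769
AC026,Feb,63
AC026,Oct,834
AC026,May,904
AC026,Jan,420
AC027,Feb,777
AC027,Oct,282
AC027,May,24
AC027,Jan,905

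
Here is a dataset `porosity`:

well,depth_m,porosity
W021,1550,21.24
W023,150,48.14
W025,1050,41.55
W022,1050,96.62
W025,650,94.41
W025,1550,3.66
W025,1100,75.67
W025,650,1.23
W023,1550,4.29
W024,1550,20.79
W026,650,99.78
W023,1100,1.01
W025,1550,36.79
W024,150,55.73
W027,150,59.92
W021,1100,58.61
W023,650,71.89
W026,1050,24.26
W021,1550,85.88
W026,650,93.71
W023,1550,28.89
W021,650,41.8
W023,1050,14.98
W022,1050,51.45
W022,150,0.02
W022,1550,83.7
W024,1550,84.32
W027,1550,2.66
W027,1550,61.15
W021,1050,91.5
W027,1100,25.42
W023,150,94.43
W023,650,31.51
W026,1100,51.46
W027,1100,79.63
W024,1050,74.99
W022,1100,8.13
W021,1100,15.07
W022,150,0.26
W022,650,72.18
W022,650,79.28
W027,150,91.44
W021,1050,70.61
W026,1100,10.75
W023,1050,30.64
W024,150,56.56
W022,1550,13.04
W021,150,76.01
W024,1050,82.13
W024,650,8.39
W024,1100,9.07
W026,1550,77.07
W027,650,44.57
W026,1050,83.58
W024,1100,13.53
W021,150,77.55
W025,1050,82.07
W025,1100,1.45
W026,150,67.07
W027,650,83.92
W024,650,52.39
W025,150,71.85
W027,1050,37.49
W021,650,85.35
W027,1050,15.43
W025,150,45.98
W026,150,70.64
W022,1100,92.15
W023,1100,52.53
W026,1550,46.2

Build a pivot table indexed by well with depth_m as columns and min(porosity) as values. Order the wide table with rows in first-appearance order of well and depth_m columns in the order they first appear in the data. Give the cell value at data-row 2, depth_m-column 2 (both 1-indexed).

48.14

With rows in first-appearance order of well, row 2 is well=W023. depth_m columns in first-appearance order: 1550, 150, 1050, 650, 1100; column 2 is 150.
Long rows with well=W023, depth_m=150: min(48.14, 94.43) = 48.14.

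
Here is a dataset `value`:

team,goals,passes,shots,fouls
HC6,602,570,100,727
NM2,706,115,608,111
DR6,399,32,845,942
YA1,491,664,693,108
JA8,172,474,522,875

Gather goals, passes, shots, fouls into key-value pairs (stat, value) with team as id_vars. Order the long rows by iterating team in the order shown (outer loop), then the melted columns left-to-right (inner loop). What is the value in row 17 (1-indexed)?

20 rows total (5 × 4). Row 17: index ⌊(17-1)/4⌋ = 4 into team → JA8; (17-1) mod 4 = 0 into the melted columns → goals.
So row 17 is (JA8, goals, 172); value = 172.

172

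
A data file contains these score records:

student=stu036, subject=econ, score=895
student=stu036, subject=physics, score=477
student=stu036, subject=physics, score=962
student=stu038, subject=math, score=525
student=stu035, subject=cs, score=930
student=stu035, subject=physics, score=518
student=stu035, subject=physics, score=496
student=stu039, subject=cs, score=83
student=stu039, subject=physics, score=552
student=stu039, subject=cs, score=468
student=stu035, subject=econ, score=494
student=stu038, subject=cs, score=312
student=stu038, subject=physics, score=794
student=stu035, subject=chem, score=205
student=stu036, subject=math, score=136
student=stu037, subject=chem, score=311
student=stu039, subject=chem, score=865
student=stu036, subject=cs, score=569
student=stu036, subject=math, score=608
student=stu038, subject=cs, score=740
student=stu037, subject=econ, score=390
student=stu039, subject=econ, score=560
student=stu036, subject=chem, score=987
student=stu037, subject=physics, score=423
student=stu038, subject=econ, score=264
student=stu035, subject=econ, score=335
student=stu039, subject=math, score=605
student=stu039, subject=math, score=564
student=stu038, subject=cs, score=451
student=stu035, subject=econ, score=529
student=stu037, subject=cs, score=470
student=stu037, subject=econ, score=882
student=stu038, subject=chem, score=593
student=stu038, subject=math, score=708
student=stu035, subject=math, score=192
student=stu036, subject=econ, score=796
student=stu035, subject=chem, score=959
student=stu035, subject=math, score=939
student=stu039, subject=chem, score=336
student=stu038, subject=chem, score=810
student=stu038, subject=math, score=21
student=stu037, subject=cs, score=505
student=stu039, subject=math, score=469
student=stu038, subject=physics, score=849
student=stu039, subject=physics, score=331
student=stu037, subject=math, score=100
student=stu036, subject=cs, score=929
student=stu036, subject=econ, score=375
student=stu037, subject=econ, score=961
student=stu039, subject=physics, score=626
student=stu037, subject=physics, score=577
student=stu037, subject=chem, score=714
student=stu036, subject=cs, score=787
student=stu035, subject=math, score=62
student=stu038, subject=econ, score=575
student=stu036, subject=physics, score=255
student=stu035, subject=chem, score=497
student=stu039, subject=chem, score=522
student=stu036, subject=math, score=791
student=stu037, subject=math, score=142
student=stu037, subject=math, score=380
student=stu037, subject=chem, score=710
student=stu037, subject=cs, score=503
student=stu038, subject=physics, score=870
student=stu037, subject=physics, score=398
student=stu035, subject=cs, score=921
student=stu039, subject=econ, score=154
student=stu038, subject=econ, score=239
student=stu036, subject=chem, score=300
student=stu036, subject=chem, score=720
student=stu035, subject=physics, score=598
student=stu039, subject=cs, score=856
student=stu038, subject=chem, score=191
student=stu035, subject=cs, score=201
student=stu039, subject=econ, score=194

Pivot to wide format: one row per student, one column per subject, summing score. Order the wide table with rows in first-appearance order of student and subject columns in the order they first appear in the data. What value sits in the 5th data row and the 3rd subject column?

622

With rows in first-appearance order of student, row 5 is student=stu037. subject columns in first-appearance order: econ, physics, math, cs, chem; column 3 is math.
Long rows with student=stu037, subject=math: 100 + 142 + 380 = 622.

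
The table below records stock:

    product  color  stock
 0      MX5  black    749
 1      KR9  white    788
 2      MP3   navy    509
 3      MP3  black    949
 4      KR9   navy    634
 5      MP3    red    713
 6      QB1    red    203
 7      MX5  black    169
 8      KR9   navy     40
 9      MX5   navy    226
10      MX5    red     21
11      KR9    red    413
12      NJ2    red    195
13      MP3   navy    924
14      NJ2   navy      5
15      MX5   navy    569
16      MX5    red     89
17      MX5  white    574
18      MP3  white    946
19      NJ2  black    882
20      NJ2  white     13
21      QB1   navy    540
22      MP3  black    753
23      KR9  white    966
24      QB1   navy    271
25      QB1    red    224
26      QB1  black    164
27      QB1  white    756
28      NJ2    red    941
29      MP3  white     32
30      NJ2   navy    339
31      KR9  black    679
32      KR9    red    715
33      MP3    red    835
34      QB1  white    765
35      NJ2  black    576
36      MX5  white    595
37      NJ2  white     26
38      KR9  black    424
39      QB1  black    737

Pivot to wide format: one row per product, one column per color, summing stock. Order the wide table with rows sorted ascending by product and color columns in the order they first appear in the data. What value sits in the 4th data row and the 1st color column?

1458

With rows sorted ascending by product, row 4 is product=NJ2. color columns in first-appearance order: black, white, navy, red; column 1 is black.
Long rows with product=NJ2, color=black: 882 + 576 = 1458.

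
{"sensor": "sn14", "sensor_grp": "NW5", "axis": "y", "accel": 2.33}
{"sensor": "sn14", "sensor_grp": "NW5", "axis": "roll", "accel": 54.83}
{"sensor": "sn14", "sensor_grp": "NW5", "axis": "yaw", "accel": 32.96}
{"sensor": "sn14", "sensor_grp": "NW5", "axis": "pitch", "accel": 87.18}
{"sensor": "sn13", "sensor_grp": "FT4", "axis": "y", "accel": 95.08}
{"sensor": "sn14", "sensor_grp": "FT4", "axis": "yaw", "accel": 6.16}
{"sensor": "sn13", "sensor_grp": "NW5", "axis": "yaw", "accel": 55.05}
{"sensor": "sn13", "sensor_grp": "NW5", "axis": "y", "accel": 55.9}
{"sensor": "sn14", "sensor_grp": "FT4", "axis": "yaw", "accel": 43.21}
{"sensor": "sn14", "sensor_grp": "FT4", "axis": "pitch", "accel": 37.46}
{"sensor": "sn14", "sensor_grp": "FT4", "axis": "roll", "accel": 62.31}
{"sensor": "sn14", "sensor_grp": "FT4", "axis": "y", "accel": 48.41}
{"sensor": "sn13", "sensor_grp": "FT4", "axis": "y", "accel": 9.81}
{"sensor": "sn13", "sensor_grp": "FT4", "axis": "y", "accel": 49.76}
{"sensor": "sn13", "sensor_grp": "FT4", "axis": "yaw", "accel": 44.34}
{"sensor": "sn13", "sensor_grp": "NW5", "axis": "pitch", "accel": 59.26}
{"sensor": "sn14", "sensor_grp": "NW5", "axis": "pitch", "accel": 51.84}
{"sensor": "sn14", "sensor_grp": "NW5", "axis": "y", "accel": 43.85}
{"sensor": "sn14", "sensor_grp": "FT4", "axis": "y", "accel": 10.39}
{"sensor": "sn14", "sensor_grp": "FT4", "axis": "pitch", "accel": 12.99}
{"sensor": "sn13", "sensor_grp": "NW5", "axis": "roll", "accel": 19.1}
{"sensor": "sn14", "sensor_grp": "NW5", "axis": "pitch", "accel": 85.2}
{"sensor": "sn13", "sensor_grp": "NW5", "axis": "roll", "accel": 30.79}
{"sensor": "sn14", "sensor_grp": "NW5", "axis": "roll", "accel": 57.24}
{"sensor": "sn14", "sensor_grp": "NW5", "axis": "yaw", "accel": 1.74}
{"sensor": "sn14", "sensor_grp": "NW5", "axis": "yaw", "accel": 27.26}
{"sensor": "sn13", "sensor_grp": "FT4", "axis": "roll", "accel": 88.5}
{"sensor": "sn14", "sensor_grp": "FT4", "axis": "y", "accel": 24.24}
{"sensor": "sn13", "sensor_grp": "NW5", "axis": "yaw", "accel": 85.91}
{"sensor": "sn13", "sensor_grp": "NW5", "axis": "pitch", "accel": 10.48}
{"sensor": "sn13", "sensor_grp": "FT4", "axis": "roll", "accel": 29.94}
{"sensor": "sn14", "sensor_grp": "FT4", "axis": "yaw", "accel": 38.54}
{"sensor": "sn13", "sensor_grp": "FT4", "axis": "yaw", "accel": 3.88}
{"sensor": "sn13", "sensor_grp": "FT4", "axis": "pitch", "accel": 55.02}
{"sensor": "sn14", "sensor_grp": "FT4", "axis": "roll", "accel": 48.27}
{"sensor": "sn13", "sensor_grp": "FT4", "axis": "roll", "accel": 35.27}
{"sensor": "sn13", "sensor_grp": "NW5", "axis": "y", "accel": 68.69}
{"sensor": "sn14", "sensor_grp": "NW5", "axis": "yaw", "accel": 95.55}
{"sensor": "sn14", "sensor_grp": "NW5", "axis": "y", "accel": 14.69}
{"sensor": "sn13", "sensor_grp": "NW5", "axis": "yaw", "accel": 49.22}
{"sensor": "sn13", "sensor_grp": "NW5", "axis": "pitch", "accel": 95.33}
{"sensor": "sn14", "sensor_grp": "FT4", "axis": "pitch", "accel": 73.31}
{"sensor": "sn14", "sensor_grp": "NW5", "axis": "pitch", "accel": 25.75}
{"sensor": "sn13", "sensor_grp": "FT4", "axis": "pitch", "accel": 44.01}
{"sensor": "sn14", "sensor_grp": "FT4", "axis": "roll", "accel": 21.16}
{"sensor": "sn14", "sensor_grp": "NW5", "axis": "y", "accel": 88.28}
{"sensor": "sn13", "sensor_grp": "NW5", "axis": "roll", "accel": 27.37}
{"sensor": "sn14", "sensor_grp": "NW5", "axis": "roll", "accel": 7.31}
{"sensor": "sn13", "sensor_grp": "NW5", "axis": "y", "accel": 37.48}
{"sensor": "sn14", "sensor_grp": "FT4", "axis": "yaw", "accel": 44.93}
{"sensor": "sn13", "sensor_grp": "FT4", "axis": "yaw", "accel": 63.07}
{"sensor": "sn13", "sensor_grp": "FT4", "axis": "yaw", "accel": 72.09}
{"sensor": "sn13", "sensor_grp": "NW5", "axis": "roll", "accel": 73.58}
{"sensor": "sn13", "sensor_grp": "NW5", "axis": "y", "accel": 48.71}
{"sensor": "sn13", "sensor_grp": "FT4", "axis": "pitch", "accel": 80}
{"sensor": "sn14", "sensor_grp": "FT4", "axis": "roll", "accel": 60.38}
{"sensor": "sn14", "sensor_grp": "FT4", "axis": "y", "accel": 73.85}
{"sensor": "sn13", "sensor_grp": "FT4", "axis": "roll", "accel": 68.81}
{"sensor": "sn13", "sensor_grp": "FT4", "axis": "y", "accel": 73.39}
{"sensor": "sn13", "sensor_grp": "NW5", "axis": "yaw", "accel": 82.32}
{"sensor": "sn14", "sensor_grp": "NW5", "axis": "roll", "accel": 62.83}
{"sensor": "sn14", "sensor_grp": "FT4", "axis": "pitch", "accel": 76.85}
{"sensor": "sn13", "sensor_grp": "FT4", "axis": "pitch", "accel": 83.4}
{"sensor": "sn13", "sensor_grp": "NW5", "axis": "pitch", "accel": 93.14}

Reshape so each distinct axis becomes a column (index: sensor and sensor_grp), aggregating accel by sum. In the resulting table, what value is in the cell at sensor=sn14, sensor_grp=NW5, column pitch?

249.97

Rows with sensor=sn14, sensor_grp=NW5 and axis=pitch: accel values are 87.18, 51.84, 85.2, 25.75.
87.18 + 51.84 + 85.2 + 25.75 = 249.97.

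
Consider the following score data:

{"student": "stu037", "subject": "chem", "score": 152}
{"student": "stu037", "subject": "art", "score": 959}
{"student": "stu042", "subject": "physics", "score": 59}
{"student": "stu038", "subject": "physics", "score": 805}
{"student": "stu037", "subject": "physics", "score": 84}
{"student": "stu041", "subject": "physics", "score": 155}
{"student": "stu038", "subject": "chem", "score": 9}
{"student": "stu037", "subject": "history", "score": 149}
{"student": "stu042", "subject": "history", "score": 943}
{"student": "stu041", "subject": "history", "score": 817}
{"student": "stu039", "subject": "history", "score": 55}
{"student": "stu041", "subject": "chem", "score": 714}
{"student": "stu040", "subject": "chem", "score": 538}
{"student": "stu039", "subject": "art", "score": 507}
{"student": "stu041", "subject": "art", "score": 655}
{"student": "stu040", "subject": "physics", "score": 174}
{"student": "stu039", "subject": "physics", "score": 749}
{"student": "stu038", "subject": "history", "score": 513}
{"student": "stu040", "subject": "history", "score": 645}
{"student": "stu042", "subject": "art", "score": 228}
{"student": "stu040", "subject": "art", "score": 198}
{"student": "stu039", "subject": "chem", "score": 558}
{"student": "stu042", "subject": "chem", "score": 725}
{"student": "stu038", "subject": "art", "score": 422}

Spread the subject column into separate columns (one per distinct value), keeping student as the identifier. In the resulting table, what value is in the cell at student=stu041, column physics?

155

Wide layout: rows indexed by student, columns are the 4 distinct subject values (chem, art, physics, history).
Cell (student=stu041, subject=physics) draws from the long row where student=stu041 and subject=physics, which has score=155.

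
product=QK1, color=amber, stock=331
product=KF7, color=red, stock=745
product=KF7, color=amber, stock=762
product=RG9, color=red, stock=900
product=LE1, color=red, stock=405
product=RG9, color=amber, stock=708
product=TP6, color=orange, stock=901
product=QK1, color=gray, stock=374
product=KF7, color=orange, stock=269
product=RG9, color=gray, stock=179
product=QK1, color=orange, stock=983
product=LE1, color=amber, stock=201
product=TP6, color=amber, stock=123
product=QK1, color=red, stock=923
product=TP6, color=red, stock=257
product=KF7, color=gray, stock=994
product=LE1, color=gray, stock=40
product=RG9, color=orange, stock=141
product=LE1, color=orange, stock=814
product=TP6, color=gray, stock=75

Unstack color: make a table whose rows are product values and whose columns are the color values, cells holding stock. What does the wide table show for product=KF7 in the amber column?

762

Wide layout: rows indexed by product, columns are the 4 distinct color values (amber, red, orange, gray).
Cell (product=KF7, color=amber) draws from the long row where product=KF7 and color=amber, which has stock=762.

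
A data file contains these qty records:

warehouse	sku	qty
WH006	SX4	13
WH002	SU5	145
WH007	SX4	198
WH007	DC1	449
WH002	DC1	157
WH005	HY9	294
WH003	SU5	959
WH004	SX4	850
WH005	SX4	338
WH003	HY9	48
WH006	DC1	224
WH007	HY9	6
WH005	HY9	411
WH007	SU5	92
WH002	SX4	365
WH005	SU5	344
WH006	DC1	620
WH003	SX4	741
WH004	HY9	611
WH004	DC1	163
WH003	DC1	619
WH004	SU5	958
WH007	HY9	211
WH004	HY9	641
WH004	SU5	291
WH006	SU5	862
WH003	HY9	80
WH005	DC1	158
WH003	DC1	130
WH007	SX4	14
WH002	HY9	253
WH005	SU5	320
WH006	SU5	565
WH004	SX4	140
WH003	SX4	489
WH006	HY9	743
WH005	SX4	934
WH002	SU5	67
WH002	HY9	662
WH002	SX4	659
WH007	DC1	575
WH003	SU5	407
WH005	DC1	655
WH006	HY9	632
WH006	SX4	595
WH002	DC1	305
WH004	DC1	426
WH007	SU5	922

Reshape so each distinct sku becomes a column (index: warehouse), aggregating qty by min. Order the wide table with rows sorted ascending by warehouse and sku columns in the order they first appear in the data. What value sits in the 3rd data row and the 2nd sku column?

291

With rows sorted ascending by warehouse, row 3 is warehouse=WH004. sku columns in first-appearance order: SX4, SU5, DC1, HY9; column 2 is SU5.
Long rows with warehouse=WH004, sku=SU5: min(958, 291) = 291.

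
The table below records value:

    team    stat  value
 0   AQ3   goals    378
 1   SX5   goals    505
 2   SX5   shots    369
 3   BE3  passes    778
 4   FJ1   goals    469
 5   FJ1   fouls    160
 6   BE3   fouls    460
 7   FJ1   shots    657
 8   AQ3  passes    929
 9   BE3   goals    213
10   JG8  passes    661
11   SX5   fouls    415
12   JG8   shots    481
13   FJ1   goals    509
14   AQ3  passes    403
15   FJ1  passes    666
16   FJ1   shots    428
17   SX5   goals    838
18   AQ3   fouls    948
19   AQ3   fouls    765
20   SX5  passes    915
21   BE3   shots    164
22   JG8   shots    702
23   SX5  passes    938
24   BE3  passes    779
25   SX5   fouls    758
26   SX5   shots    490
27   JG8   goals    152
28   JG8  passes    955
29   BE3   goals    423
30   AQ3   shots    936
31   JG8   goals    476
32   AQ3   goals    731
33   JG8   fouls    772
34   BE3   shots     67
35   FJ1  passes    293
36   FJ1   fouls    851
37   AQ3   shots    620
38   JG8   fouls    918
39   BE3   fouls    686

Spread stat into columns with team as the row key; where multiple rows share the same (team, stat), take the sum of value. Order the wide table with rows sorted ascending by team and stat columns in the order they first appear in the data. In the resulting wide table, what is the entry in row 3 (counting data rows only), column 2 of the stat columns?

1085

With rows sorted ascending by team, row 3 is team=FJ1. stat columns in first-appearance order: goals, shots, passes, fouls; column 2 is shots.
Long rows with team=FJ1, stat=shots: 657 + 428 = 1085.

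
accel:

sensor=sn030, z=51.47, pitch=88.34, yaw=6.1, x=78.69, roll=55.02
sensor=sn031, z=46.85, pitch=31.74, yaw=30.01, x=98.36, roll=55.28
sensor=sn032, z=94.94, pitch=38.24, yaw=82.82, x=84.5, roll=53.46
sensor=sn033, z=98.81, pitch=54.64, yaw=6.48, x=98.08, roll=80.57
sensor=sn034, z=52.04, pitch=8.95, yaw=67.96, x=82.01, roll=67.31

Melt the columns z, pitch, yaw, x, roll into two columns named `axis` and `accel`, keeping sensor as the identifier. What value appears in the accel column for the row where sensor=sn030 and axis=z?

Unpivoting turns each (sensor, wide-column) pair into one long row.
The wide cell at row sn030, column z holds 51.47, so the long row (sn030, z) has accel=51.47.

51.47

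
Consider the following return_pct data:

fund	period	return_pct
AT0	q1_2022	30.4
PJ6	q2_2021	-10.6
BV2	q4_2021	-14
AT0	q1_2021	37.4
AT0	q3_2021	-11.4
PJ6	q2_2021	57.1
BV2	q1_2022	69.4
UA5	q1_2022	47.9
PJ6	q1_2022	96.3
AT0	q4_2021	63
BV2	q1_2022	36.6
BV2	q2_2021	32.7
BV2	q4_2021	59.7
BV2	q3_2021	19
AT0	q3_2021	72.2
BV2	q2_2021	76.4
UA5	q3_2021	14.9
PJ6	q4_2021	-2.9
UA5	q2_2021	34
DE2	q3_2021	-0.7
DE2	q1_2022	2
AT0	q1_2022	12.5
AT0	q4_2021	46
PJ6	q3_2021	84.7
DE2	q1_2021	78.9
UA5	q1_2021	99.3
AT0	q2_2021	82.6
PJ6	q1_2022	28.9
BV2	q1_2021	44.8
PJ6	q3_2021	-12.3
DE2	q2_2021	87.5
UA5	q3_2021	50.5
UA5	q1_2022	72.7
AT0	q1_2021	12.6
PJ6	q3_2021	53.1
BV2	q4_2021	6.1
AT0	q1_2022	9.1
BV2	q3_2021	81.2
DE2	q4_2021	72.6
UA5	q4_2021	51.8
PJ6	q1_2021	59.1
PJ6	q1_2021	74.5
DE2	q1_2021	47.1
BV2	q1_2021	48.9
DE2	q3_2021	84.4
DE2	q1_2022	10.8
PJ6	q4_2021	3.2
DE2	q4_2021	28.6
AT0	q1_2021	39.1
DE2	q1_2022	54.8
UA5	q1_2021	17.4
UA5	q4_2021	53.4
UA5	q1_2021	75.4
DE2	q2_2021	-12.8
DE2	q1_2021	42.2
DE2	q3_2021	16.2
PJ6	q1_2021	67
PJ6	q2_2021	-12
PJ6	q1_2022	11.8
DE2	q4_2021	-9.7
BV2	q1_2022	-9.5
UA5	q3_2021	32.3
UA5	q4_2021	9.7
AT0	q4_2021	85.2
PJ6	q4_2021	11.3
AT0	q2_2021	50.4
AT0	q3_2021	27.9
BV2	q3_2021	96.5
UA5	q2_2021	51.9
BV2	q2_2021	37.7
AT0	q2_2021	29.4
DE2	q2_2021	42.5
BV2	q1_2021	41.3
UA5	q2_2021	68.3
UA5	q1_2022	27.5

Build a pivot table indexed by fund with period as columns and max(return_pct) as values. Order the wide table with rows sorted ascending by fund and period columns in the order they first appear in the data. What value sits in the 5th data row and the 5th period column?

With rows sorted ascending by fund, row 5 is fund=UA5. period columns in first-appearance order: q1_2022, q2_2021, q4_2021, q1_2021, q3_2021; column 5 is q3_2021.
Long rows with fund=UA5, period=q3_2021: max(14.9, 50.5, 32.3) = 50.5.

50.5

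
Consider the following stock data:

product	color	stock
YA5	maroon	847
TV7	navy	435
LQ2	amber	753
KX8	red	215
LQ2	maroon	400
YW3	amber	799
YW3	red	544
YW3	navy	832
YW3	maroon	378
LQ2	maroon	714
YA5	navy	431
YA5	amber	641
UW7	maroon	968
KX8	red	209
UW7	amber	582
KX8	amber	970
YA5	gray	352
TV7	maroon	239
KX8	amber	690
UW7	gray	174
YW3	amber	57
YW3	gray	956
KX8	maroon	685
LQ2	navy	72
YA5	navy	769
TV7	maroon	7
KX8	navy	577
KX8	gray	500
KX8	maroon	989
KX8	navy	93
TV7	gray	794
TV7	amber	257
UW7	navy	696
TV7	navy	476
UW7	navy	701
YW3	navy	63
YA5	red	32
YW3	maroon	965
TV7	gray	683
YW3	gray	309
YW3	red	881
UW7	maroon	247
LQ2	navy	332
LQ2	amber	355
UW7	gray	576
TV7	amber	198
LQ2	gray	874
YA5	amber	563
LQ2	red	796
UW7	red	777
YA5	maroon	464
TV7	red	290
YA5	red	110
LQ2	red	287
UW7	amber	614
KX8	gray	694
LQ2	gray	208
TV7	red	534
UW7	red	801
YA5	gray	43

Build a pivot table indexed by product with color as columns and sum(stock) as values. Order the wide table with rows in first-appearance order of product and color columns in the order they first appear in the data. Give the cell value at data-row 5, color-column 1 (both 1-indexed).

1343

With rows in first-appearance order of product, row 5 is product=YW3. color columns in first-appearance order: maroon, navy, amber, red, gray; column 1 is maroon.
Long rows with product=YW3, color=maroon: 378 + 965 = 1343.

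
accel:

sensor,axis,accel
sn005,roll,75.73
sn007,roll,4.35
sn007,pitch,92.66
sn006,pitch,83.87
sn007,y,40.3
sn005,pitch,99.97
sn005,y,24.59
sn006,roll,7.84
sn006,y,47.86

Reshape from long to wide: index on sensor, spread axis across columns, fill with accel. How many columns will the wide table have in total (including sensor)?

4

1 column for sensor plus 3 distinct axis values → 4 columns.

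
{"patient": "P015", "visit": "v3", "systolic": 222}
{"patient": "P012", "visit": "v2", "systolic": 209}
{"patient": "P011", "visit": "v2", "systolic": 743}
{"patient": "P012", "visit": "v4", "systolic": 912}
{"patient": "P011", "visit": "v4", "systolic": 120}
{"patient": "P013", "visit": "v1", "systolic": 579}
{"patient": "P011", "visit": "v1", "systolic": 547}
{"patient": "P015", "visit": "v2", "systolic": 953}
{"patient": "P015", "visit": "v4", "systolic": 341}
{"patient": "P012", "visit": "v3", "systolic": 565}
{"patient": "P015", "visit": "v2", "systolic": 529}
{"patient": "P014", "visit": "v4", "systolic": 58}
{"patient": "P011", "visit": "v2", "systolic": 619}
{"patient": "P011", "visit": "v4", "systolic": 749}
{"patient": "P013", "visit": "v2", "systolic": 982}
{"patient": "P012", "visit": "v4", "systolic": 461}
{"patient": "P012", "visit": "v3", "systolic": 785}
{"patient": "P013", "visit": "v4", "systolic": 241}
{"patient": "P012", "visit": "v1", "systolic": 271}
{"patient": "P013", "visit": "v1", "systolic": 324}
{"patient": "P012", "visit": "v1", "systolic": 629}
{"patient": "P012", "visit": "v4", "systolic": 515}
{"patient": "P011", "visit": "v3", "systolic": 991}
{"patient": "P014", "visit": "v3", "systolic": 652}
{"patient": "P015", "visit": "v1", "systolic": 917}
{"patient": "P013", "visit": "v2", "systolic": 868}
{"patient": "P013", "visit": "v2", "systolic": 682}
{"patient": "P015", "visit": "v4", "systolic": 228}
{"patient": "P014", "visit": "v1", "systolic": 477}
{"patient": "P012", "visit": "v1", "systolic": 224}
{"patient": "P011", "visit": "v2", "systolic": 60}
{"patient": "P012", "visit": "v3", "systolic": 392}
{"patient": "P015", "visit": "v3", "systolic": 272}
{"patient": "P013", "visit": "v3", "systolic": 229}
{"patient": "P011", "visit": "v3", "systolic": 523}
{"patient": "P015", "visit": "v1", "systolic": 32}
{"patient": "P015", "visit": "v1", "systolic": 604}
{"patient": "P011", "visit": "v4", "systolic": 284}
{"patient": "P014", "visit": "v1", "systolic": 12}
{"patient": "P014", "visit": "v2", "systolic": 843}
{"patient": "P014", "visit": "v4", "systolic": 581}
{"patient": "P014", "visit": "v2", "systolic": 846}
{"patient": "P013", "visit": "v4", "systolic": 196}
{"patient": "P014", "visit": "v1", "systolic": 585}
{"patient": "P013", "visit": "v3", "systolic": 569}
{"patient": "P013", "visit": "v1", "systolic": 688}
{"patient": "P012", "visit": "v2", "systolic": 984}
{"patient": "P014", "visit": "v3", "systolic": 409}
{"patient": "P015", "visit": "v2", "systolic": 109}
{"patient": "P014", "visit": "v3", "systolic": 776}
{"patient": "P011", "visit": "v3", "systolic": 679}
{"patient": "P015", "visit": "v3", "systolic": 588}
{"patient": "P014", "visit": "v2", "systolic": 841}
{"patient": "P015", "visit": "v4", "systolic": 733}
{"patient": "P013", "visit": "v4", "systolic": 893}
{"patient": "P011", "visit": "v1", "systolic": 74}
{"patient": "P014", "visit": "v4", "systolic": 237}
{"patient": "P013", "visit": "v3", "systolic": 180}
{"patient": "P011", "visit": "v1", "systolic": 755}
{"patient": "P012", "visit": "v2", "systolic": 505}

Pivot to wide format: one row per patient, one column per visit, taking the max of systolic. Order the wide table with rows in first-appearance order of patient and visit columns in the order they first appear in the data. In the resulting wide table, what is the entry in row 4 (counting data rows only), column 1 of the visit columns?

With rows in first-appearance order of patient, row 4 is patient=P013. visit columns in first-appearance order: v3, v2, v4, v1; column 1 is v3.
Long rows with patient=P013, visit=v3: max(229, 569, 180) = 569.

569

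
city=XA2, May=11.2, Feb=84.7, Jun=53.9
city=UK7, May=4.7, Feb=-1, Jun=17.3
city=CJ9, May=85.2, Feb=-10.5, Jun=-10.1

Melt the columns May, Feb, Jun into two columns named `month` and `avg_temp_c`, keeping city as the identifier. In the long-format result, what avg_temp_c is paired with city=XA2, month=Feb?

84.7

Unpivoting turns each (city, wide-column) pair into one long row.
The wide cell at row XA2, column Feb holds 84.7, so the long row (XA2, Feb) has avg_temp_c=84.7.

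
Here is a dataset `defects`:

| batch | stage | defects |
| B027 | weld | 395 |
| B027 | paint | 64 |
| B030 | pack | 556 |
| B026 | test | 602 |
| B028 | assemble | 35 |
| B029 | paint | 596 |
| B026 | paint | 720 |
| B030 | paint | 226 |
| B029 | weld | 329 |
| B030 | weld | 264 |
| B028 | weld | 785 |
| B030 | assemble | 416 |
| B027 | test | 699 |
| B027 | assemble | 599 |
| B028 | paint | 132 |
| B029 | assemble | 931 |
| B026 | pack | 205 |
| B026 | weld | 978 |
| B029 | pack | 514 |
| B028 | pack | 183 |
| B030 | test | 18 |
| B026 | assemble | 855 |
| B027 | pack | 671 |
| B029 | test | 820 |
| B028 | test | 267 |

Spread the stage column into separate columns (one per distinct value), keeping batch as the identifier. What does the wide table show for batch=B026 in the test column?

Wide layout: rows indexed by batch, columns are the 5 distinct stage values (weld, paint, pack, test, assemble).
Cell (batch=B026, stage=test) draws from the long row where batch=B026 and stage=test, which has defects=602.

602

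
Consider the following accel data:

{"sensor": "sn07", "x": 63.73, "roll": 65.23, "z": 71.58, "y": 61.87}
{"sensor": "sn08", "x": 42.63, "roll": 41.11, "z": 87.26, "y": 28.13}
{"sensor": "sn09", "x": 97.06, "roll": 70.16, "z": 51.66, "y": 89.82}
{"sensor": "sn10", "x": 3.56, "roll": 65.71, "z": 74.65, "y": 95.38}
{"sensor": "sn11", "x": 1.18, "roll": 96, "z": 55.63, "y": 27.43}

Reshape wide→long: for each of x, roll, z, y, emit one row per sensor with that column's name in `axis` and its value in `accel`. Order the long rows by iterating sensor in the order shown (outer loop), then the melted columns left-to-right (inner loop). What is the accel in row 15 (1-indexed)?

20 rows total (5 × 4). Row 15: index ⌊(15-1)/4⌋ = 3 into sensor → sn10; (15-1) mod 4 = 2 into the melted columns → z.
So row 15 is (sn10, z, 74.65); accel = 74.65.

74.65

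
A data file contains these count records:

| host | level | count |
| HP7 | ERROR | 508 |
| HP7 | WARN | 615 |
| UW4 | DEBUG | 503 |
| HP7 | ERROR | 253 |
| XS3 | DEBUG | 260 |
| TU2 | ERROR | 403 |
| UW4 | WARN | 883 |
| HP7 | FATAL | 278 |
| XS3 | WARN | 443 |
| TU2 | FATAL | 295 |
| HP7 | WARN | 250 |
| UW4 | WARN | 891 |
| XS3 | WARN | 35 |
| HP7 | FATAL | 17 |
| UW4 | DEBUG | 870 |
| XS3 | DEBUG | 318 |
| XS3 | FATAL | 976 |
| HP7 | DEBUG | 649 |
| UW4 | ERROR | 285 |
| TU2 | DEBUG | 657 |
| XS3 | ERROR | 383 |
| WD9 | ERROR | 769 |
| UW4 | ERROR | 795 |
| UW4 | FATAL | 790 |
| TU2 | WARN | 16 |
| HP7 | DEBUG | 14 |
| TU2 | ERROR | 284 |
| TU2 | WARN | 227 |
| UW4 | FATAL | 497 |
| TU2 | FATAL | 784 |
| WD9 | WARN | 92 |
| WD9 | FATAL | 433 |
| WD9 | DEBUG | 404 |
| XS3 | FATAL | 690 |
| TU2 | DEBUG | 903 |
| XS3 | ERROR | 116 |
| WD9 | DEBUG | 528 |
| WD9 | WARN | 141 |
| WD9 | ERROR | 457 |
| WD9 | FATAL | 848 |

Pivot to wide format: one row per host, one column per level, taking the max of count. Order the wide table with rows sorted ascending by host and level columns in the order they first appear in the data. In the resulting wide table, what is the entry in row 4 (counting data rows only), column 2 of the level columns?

141

With rows sorted ascending by host, row 4 is host=WD9. level columns in first-appearance order: ERROR, WARN, DEBUG, FATAL; column 2 is WARN.
Long rows with host=WD9, level=WARN: max(92, 141) = 141.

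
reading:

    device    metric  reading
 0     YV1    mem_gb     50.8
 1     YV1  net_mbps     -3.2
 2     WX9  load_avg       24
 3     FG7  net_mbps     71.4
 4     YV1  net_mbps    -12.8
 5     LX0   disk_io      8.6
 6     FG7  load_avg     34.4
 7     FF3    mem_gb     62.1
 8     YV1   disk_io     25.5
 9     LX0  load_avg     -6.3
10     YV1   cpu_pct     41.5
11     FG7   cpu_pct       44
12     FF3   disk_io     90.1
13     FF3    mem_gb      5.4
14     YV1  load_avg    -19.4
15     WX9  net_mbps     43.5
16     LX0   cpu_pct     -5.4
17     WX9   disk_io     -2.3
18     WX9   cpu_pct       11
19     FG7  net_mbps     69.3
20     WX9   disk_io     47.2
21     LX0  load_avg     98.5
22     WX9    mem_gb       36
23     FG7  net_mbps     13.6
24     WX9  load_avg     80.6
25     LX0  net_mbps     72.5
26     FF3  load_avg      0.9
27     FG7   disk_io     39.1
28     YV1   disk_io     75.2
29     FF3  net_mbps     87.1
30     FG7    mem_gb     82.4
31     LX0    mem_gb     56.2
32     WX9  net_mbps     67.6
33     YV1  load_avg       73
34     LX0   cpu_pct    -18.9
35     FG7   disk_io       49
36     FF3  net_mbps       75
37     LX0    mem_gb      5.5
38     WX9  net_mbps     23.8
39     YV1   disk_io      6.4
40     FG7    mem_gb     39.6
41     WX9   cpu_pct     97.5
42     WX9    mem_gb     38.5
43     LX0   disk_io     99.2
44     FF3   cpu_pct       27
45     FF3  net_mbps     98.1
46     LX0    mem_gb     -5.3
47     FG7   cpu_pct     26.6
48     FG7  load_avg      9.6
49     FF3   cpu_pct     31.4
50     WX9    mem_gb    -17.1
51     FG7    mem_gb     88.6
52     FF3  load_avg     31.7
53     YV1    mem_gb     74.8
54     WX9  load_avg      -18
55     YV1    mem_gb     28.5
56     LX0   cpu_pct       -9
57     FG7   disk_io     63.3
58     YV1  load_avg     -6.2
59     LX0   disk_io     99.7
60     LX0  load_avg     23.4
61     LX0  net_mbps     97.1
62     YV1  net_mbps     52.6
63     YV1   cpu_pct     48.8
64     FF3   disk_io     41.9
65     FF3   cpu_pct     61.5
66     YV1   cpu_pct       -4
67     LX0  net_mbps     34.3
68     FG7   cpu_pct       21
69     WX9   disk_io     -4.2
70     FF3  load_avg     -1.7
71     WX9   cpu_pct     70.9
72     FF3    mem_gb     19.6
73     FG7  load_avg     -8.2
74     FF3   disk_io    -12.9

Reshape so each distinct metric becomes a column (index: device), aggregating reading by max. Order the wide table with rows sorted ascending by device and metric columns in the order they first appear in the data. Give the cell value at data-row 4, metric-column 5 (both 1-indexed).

With rows sorted ascending by device, row 4 is device=WX9. metric columns in first-appearance order: mem_gb, net_mbps, load_avg, disk_io, cpu_pct; column 5 is cpu_pct.
Long rows with device=WX9, metric=cpu_pct: max(11, 97.5, 70.9) = 97.5.

97.5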